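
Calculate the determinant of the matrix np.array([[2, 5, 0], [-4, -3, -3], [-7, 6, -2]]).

The determinant is 113.

Expand along column 3:
  − (-3) · |2 5; -7 6| = −(-3)·(12 − (-35)) = 141
  + (-2) · |2 5; -4 -3| = (-2)·(-6 − (-20)) = -28
Sum: (141) + (-28) = 113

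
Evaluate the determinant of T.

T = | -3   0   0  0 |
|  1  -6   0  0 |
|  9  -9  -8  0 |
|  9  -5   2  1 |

The determinant is -144.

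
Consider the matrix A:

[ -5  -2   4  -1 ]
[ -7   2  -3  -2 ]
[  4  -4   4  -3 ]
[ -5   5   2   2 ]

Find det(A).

-875

Expand along row 1:
  + (-5) · M_11   where M_11 = det([2 -3 -2; -4 4 -3; 5 2 2]) = 105
  − (-2) · M_12   where M_12 = det([-7 -3 -2; 4 4 -3; -5 2 2]) = -175
  + (4) · M_13   where M_13 = det([-7 2 -2; 4 -4 -3; -5 5 2]) = -35
  − (-1) · M_14   where M_14 = det([-7 2 -3; 4 -4 4; -5 5 2]) = 140
det = (+1)·(-5)·(105) + (-1)·(-2)·(-175) + (+1)·(4)·(-35) + (-1)·(-1)·(140) = -875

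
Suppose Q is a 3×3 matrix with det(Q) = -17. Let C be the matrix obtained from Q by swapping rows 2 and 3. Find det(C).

Swapping two rows multiplies the determinant by −1.
det(C) = (-1)·(-17) = 17

17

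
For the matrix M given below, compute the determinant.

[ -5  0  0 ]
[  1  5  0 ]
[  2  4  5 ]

M is lower triangular, so det(M) is the product of the diagonal entries:
det = (-5) · (5) · (5) = -125

The determinant is -125.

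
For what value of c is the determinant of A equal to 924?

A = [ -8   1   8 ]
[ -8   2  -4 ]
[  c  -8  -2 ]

-7

Expanding along the column containing c, det(A) is linear in c: det(A) = (-20)·c + (784).
Set (-20)·c + (784) = 924  ⇒  (-20)·c = 140  ⇒  c = -7.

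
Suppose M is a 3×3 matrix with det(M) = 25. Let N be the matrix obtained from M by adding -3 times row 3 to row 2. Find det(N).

25

Adding a multiple of one row to another leaves the determinant unchanged.
det(N) = (1)·(25) = 25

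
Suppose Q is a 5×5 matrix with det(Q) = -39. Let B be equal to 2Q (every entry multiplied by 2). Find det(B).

For a 5×5 matrix, det(2Q) = 2^5·det(Q) = 32·det(Q).
det(B) = (32)·(-39) = -1248

-1248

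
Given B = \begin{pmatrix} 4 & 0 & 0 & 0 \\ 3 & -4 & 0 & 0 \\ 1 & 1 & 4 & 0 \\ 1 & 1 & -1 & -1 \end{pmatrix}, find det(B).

B is lower triangular, so det(B) is the product of the diagonal entries:
det = (4) · (-4) · (4) · (-1) = 64

64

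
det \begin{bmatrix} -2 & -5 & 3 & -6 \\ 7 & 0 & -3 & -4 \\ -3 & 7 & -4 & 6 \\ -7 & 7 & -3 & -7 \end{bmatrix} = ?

1080

Expand along row 2 (it has 1 zero):
  − (7) · M_21   where M_21 = det([-5 3 -6; 7 -4 6; 7 -3 -7]) = 1
  − (-3) · M_23   where M_23 = det([-2 -5 -6; -3 7 6; -7 7 -7]) = 329
  + (-4) · M_24   where M_24 = det([-2 -5 3; -3 7 -4; -7 7 -3]) = -25
det = (-1)·(7)·(1) + (-1)·(-3)·(329) + (+1)·(-4)·(-25) = 1080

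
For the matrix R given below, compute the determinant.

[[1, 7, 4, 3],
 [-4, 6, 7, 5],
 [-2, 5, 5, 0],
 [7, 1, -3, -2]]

Expand along row 3 (it has 1 zero):
  + (-2) · M_31   where M_31 = det([7 4 3; 6 7 5; 1 -3 -2]) = 0
  − (5) · M_32   where M_32 = det([1 4 3; -4 7 5; 7 -3 -2]) = -2
  + (5) · M_33   where M_33 = det([1 7 3; -4 6 5; 7 1 -2]) = 34
det = (+1)·(-2)·(0) + (-1)·(5)·(-2) + (+1)·(5)·(34) = 180

180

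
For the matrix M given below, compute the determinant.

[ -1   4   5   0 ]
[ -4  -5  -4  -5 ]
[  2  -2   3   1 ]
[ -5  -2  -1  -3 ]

The determinant is 281.

Expand along row 1 (it has 1 zero):
  + (-1) · M_11   where M_11 = det([-5 -4 -5; -2 3 1; -2 -1 -3]) = 32
  − (4) · M_12   where M_12 = det([-4 -4 -5; 2 3 1; -5 -1 -3]) = -37
  + (5) · M_13   where M_13 = det([-4 -5 -5; 2 -2 1; -5 -2 -3]) = 33
det = (+1)·(-1)·(32) + (-1)·(4)·(-37) + (+1)·(5)·(33) = 281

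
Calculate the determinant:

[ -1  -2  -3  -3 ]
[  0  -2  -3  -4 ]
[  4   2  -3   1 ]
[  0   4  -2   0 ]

Expand along row 4 (it has 2 zeros):
  + (4) · M_42   where M_42 = det([-1 -3 -3; 0 -3 -4; 4 -3 1]) = 27
  − (-2) · M_43   where M_43 = det([-1 -2 -3; 0 -2 -4; 4 2 1]) = 2
det = (+1)·(4)·(27) + (-1)·(-2)·(2) = 112

112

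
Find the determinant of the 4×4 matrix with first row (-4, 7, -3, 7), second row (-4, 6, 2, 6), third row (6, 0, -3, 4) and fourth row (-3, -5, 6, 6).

Expand along row 3 (it has 1 zero):
  + (6) · M_31   where M_31 = det([7 -3 7; 6 2 6; -5 6 6]) = 352
  + (-3) · M_33   where M_33 = det([-4 7 7; -4 6 6; -3 -5 6]) = 44
  − (4) · M_34   where M_34 = det([-4 7 -3; -4 6 2; -3 -5 6]) = -172
det = (+1)·(6)·(352) + (+1)·(-3)·(44) + (-1)·(4)·(-172) = 2668

2668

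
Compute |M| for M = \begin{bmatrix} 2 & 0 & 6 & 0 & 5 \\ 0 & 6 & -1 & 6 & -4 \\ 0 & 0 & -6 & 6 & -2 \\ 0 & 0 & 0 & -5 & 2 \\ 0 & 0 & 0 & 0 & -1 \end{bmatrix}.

det(M) = -360

M is upper triangular, so det(M) is the product of the diagonal entries:
det = (2) · (6) · (-6) · (-5) · (-1) = -360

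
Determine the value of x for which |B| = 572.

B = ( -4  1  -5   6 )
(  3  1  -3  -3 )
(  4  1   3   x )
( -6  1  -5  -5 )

Expanding along the row containing x, det(B) is linear in x: det(B) = (4)·x + (560).
Set (4)·x + (560) = 572  ⇒  (4)·x = 12  ⇒  x = 3.

x = 3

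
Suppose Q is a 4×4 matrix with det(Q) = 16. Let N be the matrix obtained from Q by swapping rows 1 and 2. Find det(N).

Swapping two rows multiplies the determinant by −1.
det(N) = (-1)·(16) = -16

|N| = -16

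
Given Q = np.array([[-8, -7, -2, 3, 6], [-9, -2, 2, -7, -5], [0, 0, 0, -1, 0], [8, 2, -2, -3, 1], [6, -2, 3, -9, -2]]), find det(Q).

The determinant is -1167.

Expand along row 3 (it has 4 zeros):
  − (-1) · M_34   where M_34 = det([-8 -7 -2 6; -9 -2 2 -5; 8 2 -2 1; 6 -2 3 -2]) = -1167
det = (-1)·(-1)·(-1167) = -1167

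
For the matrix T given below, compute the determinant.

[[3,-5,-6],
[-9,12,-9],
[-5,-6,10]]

Expand along row 1:
  + 3 · |12 -9; -6 10| = 3·(120 − 54) = 198
  − (-5) · |-9 -9; -5 10| = −(-5)·(-90 − 45) = -675
  + (-6) · |-9 12; -5 -6| = (-6)·(54 − (-60)) = -684
Sum: (198) + (-675) + (-684) = -1161

The determinant is -1161.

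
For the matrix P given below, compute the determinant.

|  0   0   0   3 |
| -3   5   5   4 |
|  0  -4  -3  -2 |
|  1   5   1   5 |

Expand along row 1 (it has 3 zeros):
  − (3) · M_14   where M_14 = det([-3 5 5; 0 -4 -3; 1 5 1]) = -28
det = (-1)·(3)·(-28) = 84

|P| = 84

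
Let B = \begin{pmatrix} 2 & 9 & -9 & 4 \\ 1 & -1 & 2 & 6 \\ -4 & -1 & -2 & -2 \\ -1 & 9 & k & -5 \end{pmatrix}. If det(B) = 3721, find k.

7

Expanding along the column containing k, det(B) is linear in k: det(B) = (202)·k + (2307).
Set (202)·k + (2307) = 3721  ⇒  (202)·k = 1414  ⇒  k = 7.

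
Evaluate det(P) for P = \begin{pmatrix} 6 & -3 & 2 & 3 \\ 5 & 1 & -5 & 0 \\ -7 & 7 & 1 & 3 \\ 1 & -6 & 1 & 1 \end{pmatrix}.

Expand along row 2 (it has 1 zero):
  − (5) · M_21   where M_21 = det([-3 2 3; 7 1 3; -6 1 1]) = -5
  + (1) · M_22   where M_22 = det([6 2 3; -7 1 3; 1 1 1]) = -16
  − (-5) · M_23   where M_23 = det([6 -3 3; -7 7 3; 1 -6 1]) = 225
det = (-1)·(5)·(-5) + (+1)·(1)·(-16) + (-1)·(-5)·(225) = 1134

1134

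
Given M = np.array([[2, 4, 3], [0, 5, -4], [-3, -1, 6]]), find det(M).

Expand along column 1:
  + 2 · |5 -4; -1 6| = 2·(30 − 4) = 52
  + (-3) · |4 3; 5 -4| = (-3)·(-16 − 15) = 93
Sum: (52) + (93) = 145

145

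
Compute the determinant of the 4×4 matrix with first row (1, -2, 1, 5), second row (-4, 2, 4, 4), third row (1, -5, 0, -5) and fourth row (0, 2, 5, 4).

Expand along row 3 (it has 1 zero):
  + (1) · M_31   where M_31 = det([-2 1 5; 2 4 4; 2 5 4]) = 18
  − (-5) · M_32   where M_32 = det([1 1 5; -4 4 4; 0 5 4]) = -88
  − (-5) · M_34   where M_34 = det([1 -2 1; -4 2 4; 0 2 5]) = -46
det = (+1)·(1)·(18) + (-1)·(-5)·(-88) + (-1)·(-5)·(-46) = -652

-652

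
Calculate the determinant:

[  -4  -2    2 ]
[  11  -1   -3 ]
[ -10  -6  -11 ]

Expand along row 1:
  + (-4) · |-1 -3; -6 -11| = (-4)·(11 − 18) = 28
  − (-2) · |11 -3; -10 -11| = −(-2)·(-121 − 30) = -302
  + 2 · |11 -1; -10 -6| = 2·(-66 − 10) = -152
Sum: (28) + (-302) + (-152) = -426

-426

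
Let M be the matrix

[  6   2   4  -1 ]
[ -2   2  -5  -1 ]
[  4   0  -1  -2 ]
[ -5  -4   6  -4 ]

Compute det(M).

Expand along row 3 (it has 1 zero):
  + (4) · M_31   where M_31 = det([2 4 -1; 2 -5 -1; -4 6 -4]) = 108
  + (-1) · M_33   where M_33 = det([6 2 -1; -2 2 -1; -5 -4 -4]) = -96
  − (-2) · M_34   where M_34 = det([6 2 4; -2 2 -5; -5 -4 6]) = 98
det = (+1)·(4)·(108) + (+1)·(-1)·(-96) + (-1)·(-2)·(98) = 724

The determinant is 724.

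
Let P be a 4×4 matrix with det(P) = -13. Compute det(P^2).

169

det(P^2) = (det P)^2 = (-13)^2 = 169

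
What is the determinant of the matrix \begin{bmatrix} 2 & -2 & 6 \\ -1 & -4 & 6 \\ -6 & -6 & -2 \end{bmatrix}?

The determinant is 56.

Expand along column 1:
  + 2 · |-4 6; -6 -2| = 2·(8 − (-36)) = 88
  − (-1) · |-2 6; -6 -2| = −(-1)·(4 − (-36)) = 40
  + (-6) · |-2 6; -4 6| = (-6)·(-12 − (-24)) = -72
Sum: (88) + (40) + (-72) = 56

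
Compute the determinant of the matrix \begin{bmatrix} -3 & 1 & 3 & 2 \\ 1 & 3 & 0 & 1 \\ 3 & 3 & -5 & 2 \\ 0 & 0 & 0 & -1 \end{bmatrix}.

Expand along row 4 (it has 3 zeros):
  + (-1) · M_44   where M_44 = det([-3 1 3; 1 3 0; 3 3 -5]) = 32
det = (+1)·(-1)·(32) = -32

The determinant is -32.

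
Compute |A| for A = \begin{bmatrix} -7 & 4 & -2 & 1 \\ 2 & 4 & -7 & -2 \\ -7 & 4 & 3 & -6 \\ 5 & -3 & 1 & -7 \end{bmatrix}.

det(A) = 1301

Expand along row 1:
  + (-7) · M_11   where M_11 = det([4 -7 -2; 4 3 -6; -3 1 -7]) = -408
  − (4) · M_12   where M_12 = det([2 -7 -2; -7 3 -6; 5 1 -7]) = 567
  + (-2) · M_13   where M_13 = det([2 4 -2; -7 4 -6; 5 -3 -7]) = -410
  − (1) · M_14   where M_14 = det([2 4 -7; -7 4 3; 5 -3 1]) = 107
det = (+1)·(-7)·(-408) + (-1)·(4)·(567) + (+1)·(-2)·(-410) + (-1)·(1)·(107) = 1301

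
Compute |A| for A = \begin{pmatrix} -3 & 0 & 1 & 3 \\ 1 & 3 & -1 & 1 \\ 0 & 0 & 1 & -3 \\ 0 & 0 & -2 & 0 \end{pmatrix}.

A is block upper-triangular with a 2×2 block and a 2×2 block on the diagonal, so its determinant equals the product of the determinants of the diagonal blocks.
det of the 2×2 block = -9
det of the 2×2 block = -6
det = (-9)·(-6) = 54

det(A) = 54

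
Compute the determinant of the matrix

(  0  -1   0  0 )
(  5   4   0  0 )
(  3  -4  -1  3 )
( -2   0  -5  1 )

The matrix is block lower-triangular with a 2×2 block and a 2×2 block on the diagonal, so its determinant equals the product of the determinants of the diagonal blocks.
det of the 2×2 block = 5
det of the 2×2 block = 14
det = (5)·(14) = 70

70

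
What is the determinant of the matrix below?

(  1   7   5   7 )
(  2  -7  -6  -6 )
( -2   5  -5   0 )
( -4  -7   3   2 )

Expand along row 3 (it has 1 zero):
  + (-2) · M_31   where M_31 = det([7 5 7; -7 -6 -6; -7 3 2]) = -119
  − (5) · M_32   where M_32 = det([1 5 7; 2 -6 -6; -4 3 2]) = -20
  + (-5) · M_33   where M_33 = det([1 7 7; 2 -7 -6; -4 -7 2]) = -210
det = (+1)·(-2)·(-119) + (-1)·(5)·(-20) + (+1)·(-5)·(-210) = 1388

1388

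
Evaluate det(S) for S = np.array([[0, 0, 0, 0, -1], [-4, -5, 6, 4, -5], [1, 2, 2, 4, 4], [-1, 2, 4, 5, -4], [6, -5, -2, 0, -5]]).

Expand along row 1 (it has 4 zeros):
  + (-1) · M_15   where M_15 = det([-4 -5 6 4; 1 2 2 4; -1 2 4 5; 6 -5 -2 0]) = -68
det = (+1)·(-1)·(-68) = 68

68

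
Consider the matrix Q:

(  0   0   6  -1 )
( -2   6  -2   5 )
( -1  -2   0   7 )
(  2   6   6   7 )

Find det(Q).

1432

Expand along row 1 (it has 2 zeros):
  + (6) · M_13   where M_13 = det([-2 6 5; -1 -2 7; 2 6 7]) = 228
  − (-1) · M_14   where M_14 = det([-2 6 -2; -1 -2 0; 2 6 6]) = 64
det = (+1)·(6)·(228) + (-1)·(-1)·(64) = 1432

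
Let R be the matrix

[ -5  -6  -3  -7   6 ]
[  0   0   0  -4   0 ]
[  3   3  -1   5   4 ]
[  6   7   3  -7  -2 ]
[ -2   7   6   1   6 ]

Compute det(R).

The determinant is -1664.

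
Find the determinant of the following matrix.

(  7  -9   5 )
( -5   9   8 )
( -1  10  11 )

Expand along column 1:
  + 7 · |9 8; 10 11| = 7·(99 − 80) = 133
  − (-5) · |-9 5; 10 11| = −(-5)·(-99 − 50) = -745
  + (-1) · |-9 5; 9 8| = (-1)·(-72 − 45) = 117
Sum: (133) + (-745) + (117) = -495

-495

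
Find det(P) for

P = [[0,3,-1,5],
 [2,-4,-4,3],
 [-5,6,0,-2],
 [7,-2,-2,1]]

Expand along row 1 (it has 1 zero):
  − (3) · M_12   where M_12 = det([2 -4 3; -5 0 -2; 7 -2 1]) = 58
  + (-1) · M_13   where M_13 = det([2 -4 3; -5 6 -2; 7 -2 1]) = -56
  − (5) · M_14   where M_14 = det([2 -4 -4; -5 6 0; 7 -2 -2]) = 144
det = (-1)·(3)·(58) + (+1)·(-1)·(-56) + (-1)·(5)·(144) = -838

-838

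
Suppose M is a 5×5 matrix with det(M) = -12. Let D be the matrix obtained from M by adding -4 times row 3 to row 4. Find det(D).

-12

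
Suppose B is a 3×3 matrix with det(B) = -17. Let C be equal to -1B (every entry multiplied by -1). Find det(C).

|C| = 17

For a 3×3 matrix, det(-1B) = (-1)^3·det(B) = -1·det(B).
det(C) = (-1)·(-17) = 17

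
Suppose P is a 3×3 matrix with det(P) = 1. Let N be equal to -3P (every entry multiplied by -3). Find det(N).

For a 3×3 matrix, det(-3P) = (-3)^3·det(P) = -27·det(P).
det(N) = (-27)·(1) = -27

The determinant is -27.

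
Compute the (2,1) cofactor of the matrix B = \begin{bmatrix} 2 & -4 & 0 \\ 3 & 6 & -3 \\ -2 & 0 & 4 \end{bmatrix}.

16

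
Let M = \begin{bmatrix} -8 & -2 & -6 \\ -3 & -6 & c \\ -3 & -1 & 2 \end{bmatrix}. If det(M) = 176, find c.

Expanding along the row containing c, det(M) is linear in c: det(M) = (-2)·c + (174).
Set (-2)·c + (174) = 176  ⇒  (-2)·c = 2  ⇒  c = -1.

c = -1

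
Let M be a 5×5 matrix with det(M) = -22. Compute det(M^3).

det(M^3) = (det M)^3 = (-22)^3 = -10648

The determinant is -10648.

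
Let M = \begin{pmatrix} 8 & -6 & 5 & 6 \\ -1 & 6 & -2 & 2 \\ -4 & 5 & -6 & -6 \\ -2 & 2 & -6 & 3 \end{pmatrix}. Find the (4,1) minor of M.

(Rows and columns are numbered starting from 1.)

-70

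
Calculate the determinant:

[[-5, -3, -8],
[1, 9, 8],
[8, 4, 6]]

260

Expand along column 1:
  + (-5) · |9 8; 4 6| = (-5)·(54 − 32) = -110
  − 1 · |-3 -8; 4 6| = −1·(-18 − (-32)) = -14
  + 8 · |-3 -8; 9 8| = 8·(-24 − (-72)) = 384
Sum: (-110) + (-14) + (384) = 260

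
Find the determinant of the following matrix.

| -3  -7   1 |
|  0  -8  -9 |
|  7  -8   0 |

713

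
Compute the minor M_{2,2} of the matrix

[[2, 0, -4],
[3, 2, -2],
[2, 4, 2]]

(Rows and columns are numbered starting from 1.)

Delete row 2 and column 2; the remaining 2×2 submatrix is [2 -4; 2 2].
Its determinant is 2·2 − (-4)·2 = 12.

12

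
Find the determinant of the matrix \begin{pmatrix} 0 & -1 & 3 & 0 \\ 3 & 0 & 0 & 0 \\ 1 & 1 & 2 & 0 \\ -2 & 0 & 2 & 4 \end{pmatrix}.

60

Expand along row 2 (it has 3 zeros):
  − (3) · M_21   where M_21 = det([-1 3 0; 1 2 0; 0 2 4]) = -20
det = (-1)·(3)·(-20) = 60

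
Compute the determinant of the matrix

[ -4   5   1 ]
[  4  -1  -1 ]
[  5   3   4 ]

-84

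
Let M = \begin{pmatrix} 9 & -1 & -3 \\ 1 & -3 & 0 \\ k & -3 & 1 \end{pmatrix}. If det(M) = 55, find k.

k = -8

Expanding along the row containing k, det(M) is linear in k: det(M) = (-9)·k + (-17).
Set (-9)·k + (-17) = 55  ⇒  (-9)·k = 72  ⇒  k = -8.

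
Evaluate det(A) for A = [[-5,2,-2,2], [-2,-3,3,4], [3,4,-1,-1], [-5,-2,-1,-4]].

Expand along row 1:
  + (-5) · M_11   where M_11 = det([-3 3 4; 4 -1 -1; -2 -1 -4]) = 21
  − (2) · M_12   where M_12 = det([-2 3 4; 3 -1 -1; -5 -1 -4]) = 13
  + (-2) · M_13   where M_13 = det([-2 -3 4; 3 4 -1; -5 -2 -4]) = 41
  − (2) · M_14   where M_14 = det([-2 -3 3; 3 4 -1; -5 -2 -1]) = 30
det = (+1)·(-5)·(21) + (-1)·(2)·(13) + (+1)·(-2)·(41) + (-1)·(2)·(30) = -273

det(A) = -273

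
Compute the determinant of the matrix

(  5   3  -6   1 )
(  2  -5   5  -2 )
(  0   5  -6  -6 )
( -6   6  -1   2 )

Expand along row 3 (it has 1 zero):
  − (5) · M_32   where M_32 = det([5 -6 1; 2 5 -2; -6 -1 2]) = 20
  + (-6) · M_33   where M_33 = det([5 3 1; 2 -5 -2; -6 6 2]) = 16
  − (-6) · M_34   where M_34 = det([5 3 -6; 2 -5 5; -6 6 -1]) = -101
det = (-1)·(5)·(20) + (+1)·(-6)·(16) + (-1)·(-6)·(-101) = -802

-802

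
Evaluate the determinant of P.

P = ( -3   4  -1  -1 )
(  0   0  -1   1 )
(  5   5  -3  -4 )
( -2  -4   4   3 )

-85

Expand along row 2 (it has 2 zeros):
  − (-1) · M_23   where M_23 = det([-3 4 -1; 5 5 -4; -2 -4 3]) = -15
  + (1) · M_24   where M_24 = det([-3 4 -1; 5 5 -3; -2 -4 4]) = -70
det = (-1)·(-1)·(-15) + (+1)·(1)·(-70) = -85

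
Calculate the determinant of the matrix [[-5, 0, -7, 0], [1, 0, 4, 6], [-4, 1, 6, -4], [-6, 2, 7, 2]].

The determinant is 364.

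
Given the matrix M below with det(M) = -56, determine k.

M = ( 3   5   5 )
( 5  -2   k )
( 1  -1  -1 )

k = -9

Expanding along the column containing k, det(M) is linear in k: det(M) = (8)·k + (16).
Set (8)·k + (16) = -56  ⇒  (8)·k = -72  ⇒  k = -9.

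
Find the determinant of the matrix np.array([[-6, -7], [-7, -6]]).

det = (-6)·(-6) − (-7)·(-7) = 36 − 49 = -13

-13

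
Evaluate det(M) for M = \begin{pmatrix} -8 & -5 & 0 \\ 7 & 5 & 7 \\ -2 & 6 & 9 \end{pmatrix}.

361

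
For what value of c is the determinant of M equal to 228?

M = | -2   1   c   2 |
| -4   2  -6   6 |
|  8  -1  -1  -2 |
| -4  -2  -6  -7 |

c = -8

Expanding along the column containing c, det(M) is linear in c: det(M) = (-4)·c + (196).
Set (-4)·c + (196) = 228  ⇒  (-4)·c = 32  ⇒  c = -8.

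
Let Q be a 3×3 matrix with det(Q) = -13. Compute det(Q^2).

det(Q^2) = (det Q)^2 = (-13)^2 = 169

169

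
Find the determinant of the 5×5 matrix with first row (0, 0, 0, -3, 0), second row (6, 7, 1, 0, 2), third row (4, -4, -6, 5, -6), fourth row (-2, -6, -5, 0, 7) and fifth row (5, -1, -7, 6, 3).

-2280

Expand along row 1 (it has 4 zeros):
  − (-3) · M_14   where M_14 = det([6 7 1 2; 4 -4 -6 -6; -2 -6 -5 7; 5 -1 -7 3]) = -760
det = (-1)·(-3)·(-760) = -2280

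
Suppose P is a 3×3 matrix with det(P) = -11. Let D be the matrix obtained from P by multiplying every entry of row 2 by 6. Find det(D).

det(D) = -66

Scaling one row by 6 multiplies the determinant by 6.
det(D) = (6)·(-11) = -66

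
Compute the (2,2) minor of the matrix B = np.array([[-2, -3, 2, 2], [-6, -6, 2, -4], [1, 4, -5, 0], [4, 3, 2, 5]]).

Delete row 2 and column 2; the remaining 3×3 submatrix is [-2 2 2; 1 -5 0; 4 2 5].
Its determinant is 84.

84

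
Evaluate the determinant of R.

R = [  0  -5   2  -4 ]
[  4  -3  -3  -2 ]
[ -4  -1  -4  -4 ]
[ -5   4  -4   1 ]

-136

Expand along row 1 (it has 1 zero):
  − (-5) · M_12   where M_12 = det([4 -3 -2; -4 -4 -4; -5 -4 1]) = -144
  + (2) · M_13   where M_13 = det([4 -3 -2; -4 -1 -4; -5 4 1]) = 30
  − (-4) · M_14   where M_14 = det([4 -3 -3; -4 -1 -4; -5 4 -4]) = 131
det = (-1)·(-5)·(-144) + (+1)·(2)·(30) + (-1)·(-4)·(131) = -136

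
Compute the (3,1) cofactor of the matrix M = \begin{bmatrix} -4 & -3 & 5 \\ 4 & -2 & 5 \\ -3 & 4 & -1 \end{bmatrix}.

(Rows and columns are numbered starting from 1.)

-5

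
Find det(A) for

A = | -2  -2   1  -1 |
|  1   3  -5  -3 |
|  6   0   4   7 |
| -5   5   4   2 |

Expand along row 3 (it has 1 zero):
  + (6) · M_31   where M_31 = det([-2 1 -1; 3 -5 -3; 5 4 2]) = -62
  + (4) · M_33   where M_33 = det([-2 -2 -1; 1 3 -3; -5 5 2]) = -88
  − (7) · M_34   where M_34 = det([-2 -2 1; 1 3 -5; -5 5 4]) = -96
det = (+1)·(6)·(-62) + (+1)·(4)·(-88) + (-1)·(7)·(-96) = -52

-52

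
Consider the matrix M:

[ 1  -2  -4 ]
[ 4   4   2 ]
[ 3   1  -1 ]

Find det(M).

Expand along row 1:
  + 1 · |4 2; 1 -1| = 1·(-4 − 2) = -6
  − (-2) · |4 2; 3 -1| = −(-2)·(-4 − 6) = -20
  + (-4) · |4 4; 3 1| = (-4)·(4 − 12) = 32
Sum: (-6) + (-20) + (32) = 6

|M| = 6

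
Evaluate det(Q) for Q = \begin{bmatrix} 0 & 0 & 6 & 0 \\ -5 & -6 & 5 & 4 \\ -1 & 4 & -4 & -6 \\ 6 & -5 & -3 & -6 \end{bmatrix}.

Expand along row 1 (it has 3 zeros):
  + (6) · M_13   where M_13 = det([-5 -6 4; -1 4 -6; 6 -5 -6]) = 446
det = (+1)·(6)·(446) = 2676

The determinant is 2676.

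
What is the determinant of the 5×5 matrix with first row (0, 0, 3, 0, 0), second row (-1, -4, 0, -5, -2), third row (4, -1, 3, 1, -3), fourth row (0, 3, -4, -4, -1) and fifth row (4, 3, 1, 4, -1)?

Expand along row 1 (it has 4 zeros):
  + (3) · M_13   where M_13 = det([-1 -4 -5 -2; 4 -1 1 -3; 0 3 -4 -1; 4 3 4 -1]) = 0
det = (+1)·(3)·(0) = 0

0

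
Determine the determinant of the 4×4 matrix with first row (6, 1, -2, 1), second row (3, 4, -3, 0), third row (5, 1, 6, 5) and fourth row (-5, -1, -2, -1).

Expand along row 2 (it has 1 zero):
  − (3) · M_21   where M_21 = det([1 -2 1; 1 6 5; -1 -2 -1]) = 16
  + (4) · M_22   where M_22 = det([6 -2 1; 5 6 5; -5 -2 -1]) = 84
  − (-3) · M_23   where M_23 = det([6 1 1; 5 1 5; -5 -1 -1]) = 4
det = (-1)·(3)·(16) + (+1)·(4)·(84) + (-1)·(-3)·(4) = 300

The determinant is 300.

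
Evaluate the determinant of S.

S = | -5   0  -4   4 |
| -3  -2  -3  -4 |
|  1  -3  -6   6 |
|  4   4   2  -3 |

Expand along row 1 (it has 1 zero):
  + (-5) · M_11   where M_11 = det([-2 -3 -4; -3 -6 6; 4 2 -3]) = -129
  + (-4) · M_13   where M_13 = det([-3 -2 -4; 1 -3 6; 4 4 -3]) = -73
  − (4) · M_14   where M_14 = det([-3 -2 -3; 1 -3 -6; 4 4 2]) = -50
det = (+1)·(-5)·(-129) + (+1)·(-4)·(-73) + (-1)·(4)·(-50) = 1137

The determinant is 1137.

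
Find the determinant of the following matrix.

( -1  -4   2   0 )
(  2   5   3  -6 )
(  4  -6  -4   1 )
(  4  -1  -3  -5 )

Expand along row 1 (it has 1 zero):
  + (-1) · M_11   where M_11 = det([5 3 -6; -6 -4 1; -1 -3 -5]) = -62
  − (-4) · M_12   where M_12 = det([2 3 -6; 4 -4 1; 4 -3 -5]) = 94
  + (2) · M_13   where M_13 = det([2 5 -6; 4 -6 1; 4 -1 -5]) = 62
det = (+1)·(-1)·(-62) + (-1)·(-4)·(94) + (+1)·(2)·(62) = 562

562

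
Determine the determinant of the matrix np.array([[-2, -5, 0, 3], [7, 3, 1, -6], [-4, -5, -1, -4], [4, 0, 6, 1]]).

1227

Expand along row 1 (it has 1 zero):
  + (-2) · M_11   where M_11 = det([3 1 -6; -5 -1 -4; 0 6 1]) = 254
  − (-5) · M_12   where M_12 = det([7 1 -6; -4 -1 -4; 4 6 1]) = 269
  − (3) · M_14   where M_14 = det([7 3 1; -4 -5 -1; 4 0 6]) = -130
det = (+1)·(-2)·(254) + (-1)·(-5)·(269) + (-1)·(3)·(-130) = 1227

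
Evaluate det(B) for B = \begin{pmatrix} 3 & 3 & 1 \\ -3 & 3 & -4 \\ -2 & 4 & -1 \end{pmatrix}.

48

Expand along column 1:
  + 3 · |3 -4; 4 -1| = 3·(-3 − (-16)) = 39
  − (-3) · |3 1; 4 -1| = −(-3)·(-3 − 4) = -21
  + (-2) · |3 1; 3 -4| = (-2)·(-12 − 3) = 30
Sum: (39) + (-21) + (30) = 48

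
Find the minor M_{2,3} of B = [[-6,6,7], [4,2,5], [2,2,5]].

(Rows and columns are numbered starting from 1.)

-24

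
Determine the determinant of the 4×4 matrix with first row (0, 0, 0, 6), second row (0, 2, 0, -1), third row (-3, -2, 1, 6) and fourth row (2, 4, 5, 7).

-204

Expand along row 1 (it has 3 zeros):
  − (6) · M_14   where M_14 = det([0 2 0; -3 -2 1; 2 4 5]) = 34
det = (-1)·(6)·(34) = -204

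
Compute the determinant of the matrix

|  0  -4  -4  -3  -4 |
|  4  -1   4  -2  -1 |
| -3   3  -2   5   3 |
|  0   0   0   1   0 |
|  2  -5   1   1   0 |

Expand along row 4 (it has 4 zeros):
  + (1) · M_44   where M_44 = det([0 -4 -4 -4; 4 -1 4 -1; -3 3 -2 3; 2 -5 1 0]) = -100
det = (+1)·(1)·(-100) = -100

The determinant is -100.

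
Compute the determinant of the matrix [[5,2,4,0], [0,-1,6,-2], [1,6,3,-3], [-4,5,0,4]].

Expand along row 1 (it has 1 zero):
  + (5) · M_11   where M_11 = det([-1 6 -2; 6 3 -3; 5 0 4]) = -216
  − (2) · M_12   where M_12 = det([0 6 -2; 1 3 -3; -4 0 4]) = 24
  + (4) · M_13   where M_13 = det([0 -1 -2; 1 6 -3; -4 5 4]) = -66
det = (+1)·(5)·(-216) + (-1)·(2)·(24) + (+1)·(4)·(-66) = -1392

-1392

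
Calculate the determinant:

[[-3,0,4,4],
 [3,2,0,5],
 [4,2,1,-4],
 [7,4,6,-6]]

Expand along row 1 (it has 1 zero):
  + (-3) · M_11   where M_11 = det([2 0 5; 2 1 -4; 4 6 -6]) = 76
  + (4) · M_13   where M_13 = det([3 2 5; 4 2 -4; 7 4 -6]) = 14
  − (4) · M_14   where M_14 = det([3 2 0; 4 2 1; 7 4 6]) = -10
det = (+1)·(-3)·(76) + (+1)·(4)·(14) + (-1)·(4)·(-10) = -132

The determinant is -132.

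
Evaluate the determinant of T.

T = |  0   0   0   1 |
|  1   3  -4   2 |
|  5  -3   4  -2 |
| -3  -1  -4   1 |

Expand along row 1 (it has 3 zeros):
  − (1) · M_14   where M_14 = det([1 3 -4; 5 -3 4; -3 -1 -4]) = 96
det = (-1)·(1)·(96) = -96

det(T) = -96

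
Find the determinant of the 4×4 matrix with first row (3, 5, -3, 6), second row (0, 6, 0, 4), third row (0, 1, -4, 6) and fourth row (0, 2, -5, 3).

The determinant is 360.

Expand along column 1 (it has 3 zeros):
  + (3) · M_11   where M_11 = det([6 0 4; 1 -4 6; 2 -5 3]) = 120
det = (+1)·(3)·(120) = 360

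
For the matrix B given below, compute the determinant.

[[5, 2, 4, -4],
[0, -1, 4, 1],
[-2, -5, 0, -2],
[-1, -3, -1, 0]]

det(B) = 155

Expand along row 2 (it has 1 zero):
  + (-1) · M_22   where M_22 = det([5 4 -4; -2 0 -2; -1 -1 0]) = -10
  − (4) · M_23   where M_23 = det([5 2 -4; -2 -5 -2; -1 -3 0]) = -30
  + (1) · M_24   where M_24 = det([5 2 4; -2 -5 0; -1 -3 -1]) = 25
det = (+1)·(-1)·(-10) + (-1)·(4)·(-30) + (+1)·(1)·(25) = 155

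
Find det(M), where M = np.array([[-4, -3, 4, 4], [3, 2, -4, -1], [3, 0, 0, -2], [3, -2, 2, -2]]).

Expand along row 3 (it has 2 zeros):
  + (3) · M_31   where M_31 = det([-3 4 4; 2 -4 -1; -2 2 -2]) = -22
  − (-2) · M_34   where M_34 = det([-4 -3 4; 3 2 -4; 3 -2 2]) = 22
det = (+1)·(3)·(-22) + (-1)·(-2)·(22) = -22

|M| = -22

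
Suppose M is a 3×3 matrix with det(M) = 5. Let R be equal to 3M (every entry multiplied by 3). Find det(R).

135

For a 3×3 matrix, det(3M) = 3^3·det(M) = 27·det(M).
det(R) = (27)·(5) = 135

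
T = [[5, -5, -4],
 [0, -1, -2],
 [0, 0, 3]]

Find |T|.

-15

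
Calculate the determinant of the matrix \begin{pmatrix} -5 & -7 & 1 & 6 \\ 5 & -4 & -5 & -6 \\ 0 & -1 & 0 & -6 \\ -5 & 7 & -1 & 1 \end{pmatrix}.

Expand along row 3 (it has 2 zeros):
  − (-1) · M_32   where M_32 = det([-5 1 6; 5 -5 -6; -5 -1 1]) = -100
  − (-6) · M_34   where M_34 = det([-5 -7 1; 5 -4 -5; -5 7 -1]) = -390
det = (-1)·(-1)·(-100) + (-1)·(-6)·(-390) = -2440

The determinant is -2440.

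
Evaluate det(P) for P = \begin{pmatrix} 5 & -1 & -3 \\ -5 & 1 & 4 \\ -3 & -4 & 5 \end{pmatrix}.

Expand along row 1:
  + 5 · |1 4; -4 5| = 5·(5 − (-16)) = 105
  − (-1) · |-5 4; -3 5| = −(-1)·(-25 − (-12)) = -13
  + (-3) · |-5 1; -3 -4| = (-3)·(20 − (-3)) = -69
Sum: (105) + (-13) + (-69) = 23

det(P) = 23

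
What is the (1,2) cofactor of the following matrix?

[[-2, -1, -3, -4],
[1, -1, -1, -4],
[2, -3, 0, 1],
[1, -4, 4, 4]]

Delete row 1 and column 2; the remaining 3×3 submatrix is [1 -1 -4; 2 0 1; 1 4 4].
Its determinant is -29.
The cofactor carries sign (−1)^(1+2) = −1, so C_{1,2} = −(-29) = 29.

29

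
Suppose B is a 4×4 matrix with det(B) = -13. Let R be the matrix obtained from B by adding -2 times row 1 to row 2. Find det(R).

The determinant is -13.

Adding a multiple of one row to another leaves the determinant unchanged.
det(R) = (1)·(-13) = -13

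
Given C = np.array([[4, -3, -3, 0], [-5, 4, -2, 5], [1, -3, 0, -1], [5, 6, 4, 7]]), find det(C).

The determinant is -620.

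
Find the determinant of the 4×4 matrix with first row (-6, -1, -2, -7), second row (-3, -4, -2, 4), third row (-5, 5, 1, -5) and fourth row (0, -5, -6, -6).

929

Expand along row 4 (it has 1 zero):
  + (-5) · M_42   where M_42 = det([-6 -2 -7; -3 -2 4; -5 1 -5]) = 125
  − (-6) · M_43   where M_43 = det([-6 -1 -7; -3 -4 4; -5 5 -5]) = 280
  + (-6) · M_44   where M_44 = det([-6 -1 -2; -3 -4 -2; -5 5 1]) = 21
det = (+1)·(-5)·(125) + (-1)·(-6)·(280) + (+1)·(-6)·(21) = 929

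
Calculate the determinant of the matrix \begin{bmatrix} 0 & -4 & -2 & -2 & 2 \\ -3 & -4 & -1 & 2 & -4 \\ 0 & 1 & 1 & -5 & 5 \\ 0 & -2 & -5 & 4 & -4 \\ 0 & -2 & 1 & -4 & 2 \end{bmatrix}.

-468

Expand along column 1 (it has 4 zeros):
  − (-3) · M_21   where M_21 = det([-4 -2 -2 2; 1 1 -5 5; -2 -5 4 -4; -2 1 -4 2]) = -156
det = (-1)·(-3)·(-156) = -468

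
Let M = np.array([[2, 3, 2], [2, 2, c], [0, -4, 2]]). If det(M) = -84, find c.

-8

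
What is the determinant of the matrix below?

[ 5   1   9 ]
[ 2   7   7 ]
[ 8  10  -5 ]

-783

Expand along row 1:
  + 5 · |7 7; 10 -5| = 5·(-35 − 70) = -525
  − 1 · |2 7; 8 -5| = −1·(-10 − 56) = 66
  + 9 · |2 7; 8 10| = 9·(20 − 56) = -324
Sum: (-525) + (66) + (-324) = -783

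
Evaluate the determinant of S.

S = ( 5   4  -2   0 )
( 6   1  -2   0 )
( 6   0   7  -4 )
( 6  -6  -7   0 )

det(S) = 436

Expand along column 4 (it has 3 zeros):
  − (-4) · M_34   where M_34 = det([5 4 -2; 6 1 -2; 6 -6 -7]) = 109
det = (-1)·(-4)·(109) = 436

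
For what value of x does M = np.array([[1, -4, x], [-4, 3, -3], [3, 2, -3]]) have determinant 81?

x = 0

Expanding along the column containing x, det(M) is linear in x: det(M) = (-17)·x + (81).
Set (-17)·x + (81) = 81  ⇒  (-17)·x = 0  ⇒  x = 0.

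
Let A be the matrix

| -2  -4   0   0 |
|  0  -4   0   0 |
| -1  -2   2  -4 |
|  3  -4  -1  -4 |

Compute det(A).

A is block lower-triangular with a 2×2 block and a 2×2 block on the diagonal, so its determinant equals the product of the determinants of the diagonal blocks.
det of the 2×2 block = 8
det of the 2×2 block = -12
det = (8)·(-12) = -96

det(A) = -96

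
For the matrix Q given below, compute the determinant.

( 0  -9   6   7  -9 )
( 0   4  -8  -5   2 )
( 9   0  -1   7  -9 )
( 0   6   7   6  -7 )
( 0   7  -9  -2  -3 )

12339

Expand along column 1 (it has 4 zeros):
  + (9) · M_31   where M_31 = det([-9 6 7 -9; 4 -8 -5 2; 6 7 6 -7; 7 -9 -2 -3]) = 1371
det = (+1)·(9)·(1371) = 12339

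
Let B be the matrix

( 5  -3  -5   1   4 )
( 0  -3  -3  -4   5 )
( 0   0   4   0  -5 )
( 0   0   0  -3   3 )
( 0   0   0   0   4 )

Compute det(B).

|B| = 720

B is upper triangular, so det(B) is the product of the diagonal entries:
det = (5) · (-3) · (4) · (-3) · (4) = 720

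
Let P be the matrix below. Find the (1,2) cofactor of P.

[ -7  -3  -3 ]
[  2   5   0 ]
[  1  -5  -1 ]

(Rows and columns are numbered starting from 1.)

Delete row 1 and column 2; the remaining 2×2 submatrix is [2 0; 1 -1].
Its determinant is 2·(-1) − 0·1 = -2.
The cofactor carries sign (−1)^(1+2) = −1, so C_{1,2} = −(-2) = 2.

2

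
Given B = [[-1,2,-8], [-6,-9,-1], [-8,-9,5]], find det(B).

Expand along column 1:
  + (-1) · |-9 -1; -9 5| = (-1)·(-45 − 9) = 54
  − (-6) · |2 -8; -9 5| = −(-6)·(10 − 72) = -372
  + (-8) · |2 -8; -9 -1| = (-8)·(-2 − 72) = 592
Sum: (54) + (-372) + (592) = 274

274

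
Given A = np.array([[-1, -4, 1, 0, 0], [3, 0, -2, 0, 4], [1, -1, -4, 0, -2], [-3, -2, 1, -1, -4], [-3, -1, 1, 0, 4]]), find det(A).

Expand along column 4 (it has 4 zeros):
  + (-1) · M_44   where M_44 = det([-1 -4 1 0; 3 0 -2 4; 1 -1 -4 -2; -3 -1 1 4]) = -362
det = (+1)·(-1)·(-362) = 362

|A| = 362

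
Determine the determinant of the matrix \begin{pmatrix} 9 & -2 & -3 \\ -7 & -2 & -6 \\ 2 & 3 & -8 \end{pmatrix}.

The determinant is 493.

Expand along row 1:
  + 9 · |-2 -6; 3 -8| = 9·(16 − (-18)) = 306
  − (-2) · |-7 -6; 2 -8| = −(-2)·(56 − (-12)) = 136
  + (-3) · |-7 -2; 2 3| = (-3)·(-21 − (-4)) = 51
Sum: (306) + (136) + (51) = 493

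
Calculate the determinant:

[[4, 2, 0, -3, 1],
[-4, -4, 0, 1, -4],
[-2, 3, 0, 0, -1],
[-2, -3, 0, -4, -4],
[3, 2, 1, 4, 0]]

Expand along column 3 (it has 4 zeros):
  + (1) · M_53   where M_53 = det([4 2 -3 1; -4 -4 1 -4; -2 3 0 -1; -2 -3 -4 -4]) = 160
det = (+1)·(1)·(160) = 160

The determinant is 160.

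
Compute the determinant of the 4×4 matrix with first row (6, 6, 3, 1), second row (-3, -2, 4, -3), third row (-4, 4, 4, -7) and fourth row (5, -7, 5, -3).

2097

Expand along row 1:
  + (6) · M_11   where M_11 = det([-2 4 -3; 4 4 -7; -7 5 -3]) = 54
  − (6) · M_12   where M_12 = det([-3 4 -3; -4 4 -7; 5 5 -3]) = -137
  + (3) · M_13   where M_13 = det([-3 -2 -3; -4 4 -7; 5 -7 -3]) = 253
  − (1) · M_14   where M_14 = det([-3 -2 4; -4 4 4; 5 -7 5]) = -192
det = (+1)·(6)·(54) + (-1)·(6)·(-137) + (+1)·(3)·(253) + (-1)·(1)·(-192) = 2097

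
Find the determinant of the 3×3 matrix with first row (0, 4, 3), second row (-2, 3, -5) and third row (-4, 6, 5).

120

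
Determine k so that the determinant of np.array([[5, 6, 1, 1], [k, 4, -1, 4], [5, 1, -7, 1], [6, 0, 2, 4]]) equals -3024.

Expanding along the row containing k, det(B) is linear in k: det(B) = (182)·k + (-1750).
Set (182)·k + (-1750) = -3024  ⇒  (182)·k = -1274  ⇒  k = -7.

k = -7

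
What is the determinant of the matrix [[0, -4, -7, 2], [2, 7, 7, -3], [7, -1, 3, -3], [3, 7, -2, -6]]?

Expand along row 1 (it has 1 zero):
  − (-4) · M_12   where M_12 = det([2 7 -3; 7 3 -3; 3 -2 -6]) = 252
  + (-7) · M_13   where M_13 = det([2 7 -3; 7 -1 -3; 3 7 -6]) = 129
  − (2) · M_14   where M_14 = det([2 7 7; 7 -1 3; 3 7 -2]) = 487
det = (-1)·(-4)·(252) + (+1)·(-7)·(129) + (-1)·(2)·(487) = -869

-869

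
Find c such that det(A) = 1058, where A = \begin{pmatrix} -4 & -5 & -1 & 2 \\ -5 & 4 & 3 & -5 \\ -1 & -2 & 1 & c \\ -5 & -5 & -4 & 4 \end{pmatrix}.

-8

Expanding along the column containing c, det(A) is linear in c: det(A) = (-134)·c + (-14).
Set (-134)·c + (-14) = 1058  ⇒  (-134)·c = 1072  ⇒  c = -8.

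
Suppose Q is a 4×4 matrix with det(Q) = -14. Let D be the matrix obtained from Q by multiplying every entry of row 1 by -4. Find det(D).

Scaling one row by -4 multiplies the determinant by -4.
det(D) = (-4)·(-14) = 56

56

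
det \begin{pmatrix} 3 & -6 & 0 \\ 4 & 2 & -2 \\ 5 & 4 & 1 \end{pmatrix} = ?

Expand along row 1:
  + 3 · |2 -2; 4 1| = 3·(2 − (-8)) = 30
  − (-6) · |4 -2; 5 1| = −(-6)·(4 − (-10)) = 84
Sum: (30) + (84) = 114

114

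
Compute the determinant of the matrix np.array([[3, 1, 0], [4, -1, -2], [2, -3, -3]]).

Expand along column 3:
  − (-2) · |3 1; 2 -3| = −(-2)·(-9 − 2) = -22
  + (-3) · |3 1; 4 -1| = (-3)·(-3 − 4) = 21
Sum: (-22) + (21) = -1

-1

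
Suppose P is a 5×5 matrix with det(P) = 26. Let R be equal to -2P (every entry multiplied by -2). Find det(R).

For a 5×5 matrix, det(-2P) = (-2)^5·det(P) = -32·det(P).
det(R) = (-32)·(26) = -832

The determinant is -832.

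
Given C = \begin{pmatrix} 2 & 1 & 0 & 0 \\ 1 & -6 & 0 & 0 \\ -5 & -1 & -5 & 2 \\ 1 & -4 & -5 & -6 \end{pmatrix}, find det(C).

-520

C is block lower-triangular with a 2×2 block and a 2×2 block on the diagonal, so its determinant equals the product of the determinants of the diagonal blocks.
det of the 2×2 block = -13
det of the 2×2 block = 40
det = (-13)·(40) = -520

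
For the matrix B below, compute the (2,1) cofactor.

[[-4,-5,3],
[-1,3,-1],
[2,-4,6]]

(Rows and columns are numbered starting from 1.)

18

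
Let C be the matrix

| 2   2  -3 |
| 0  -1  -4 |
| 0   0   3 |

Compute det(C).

C is upper triangular, so det(C) is the product of the diagonal entries:
det = (2) · (-1) · (3) = -6

|C| = -6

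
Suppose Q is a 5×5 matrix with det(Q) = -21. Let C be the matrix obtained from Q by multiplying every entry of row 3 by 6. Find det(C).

The determinant is -126.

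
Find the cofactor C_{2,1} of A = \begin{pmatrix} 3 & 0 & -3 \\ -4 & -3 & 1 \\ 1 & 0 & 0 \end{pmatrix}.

The cofactor is 0.

Delete row 2 and column 1; the remaining 2×2 submatrix is [0 -3; 0 0].
Its determinant is 0·0 − (-3)·0 = 0.
The cofactor carries sign (−1)^(2+1) = −1, so C_{2,1} = −(0) = 0.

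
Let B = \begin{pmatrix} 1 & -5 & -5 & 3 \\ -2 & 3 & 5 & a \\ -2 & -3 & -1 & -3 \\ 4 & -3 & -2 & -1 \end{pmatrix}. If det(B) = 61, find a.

-8

Expanding along the row containing a, det(B) is linear in a: det(B) = (-47)·a + (-315).
Set (-47)·a + (-315) = 61  ⇒  (-47)·a = 376  ⇒  a = -8.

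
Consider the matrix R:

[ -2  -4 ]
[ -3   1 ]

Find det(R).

det(R) = (-2)·1 − (-4)·(-3) = -2 − 12 = -14

det(R) = -14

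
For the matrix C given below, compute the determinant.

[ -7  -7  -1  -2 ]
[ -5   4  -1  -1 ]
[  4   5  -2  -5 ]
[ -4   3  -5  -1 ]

1610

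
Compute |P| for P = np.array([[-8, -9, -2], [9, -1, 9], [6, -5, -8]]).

-1480

Expand along column 1:
  + (-8) · |-1 9; -5 -8| = (-8)·(8 − (-45)) = -424
  − 9 · |-9 -2; -5 -8| = −9·(72 − 10) = -558
  + 6 · |-9 -2; -1 9| = 6·(-81 − 2) = -498
Sum: (-424) + (-558) + (-498) = -1480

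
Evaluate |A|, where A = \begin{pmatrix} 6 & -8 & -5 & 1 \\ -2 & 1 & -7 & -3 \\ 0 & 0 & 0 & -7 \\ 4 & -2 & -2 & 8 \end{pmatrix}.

det(A) = 1120

Expand along row 3 (it has 3 zeros):
  − (-7) · M_34   where M_34 = det([6 -8 -5; -2 1 -7; 4 -2 -2]) = 160
det = (-1)·(-7)·(160) = 1120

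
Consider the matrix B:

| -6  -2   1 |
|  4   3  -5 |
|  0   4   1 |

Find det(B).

-114

Expand along column 1:
  + (-6) · |3 -5; 4 1| = (-6)·(3 − (-20)) = -138
  − 4 · |-2 1; 4 1| = −4·(-2 − 4) = 24
Sum: (-138) + (24) = -114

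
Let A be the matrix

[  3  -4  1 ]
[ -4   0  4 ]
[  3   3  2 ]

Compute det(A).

Expand along column 2:
  − (-4) · |-4 4; 3 2| = −(-4)·(-8 − 12) = -80
  − 3 · |3 1; -4 4| = −3·(12 − (-4)) = -48
Sum: (-80) + (-48) = -128

-128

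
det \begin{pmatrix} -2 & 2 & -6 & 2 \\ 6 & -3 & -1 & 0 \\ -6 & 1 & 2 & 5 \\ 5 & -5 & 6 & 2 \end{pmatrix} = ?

Expand along row 2 (it has 1 zero):
  − (6) · M_21   where M_21 = det([2 -6 2; 1 2 5; -5 6 2]) = 142
  + (-3) · M_22   where M_22 = det([-2 -6 2; -6 2 5; 5 6 2]) = -262
  − (-1) · M_23   where M_23 = det([-2 2 2; -6 1 5; 5 -5 2]) = 70
det = (-1)·(6)·(142) + (+1)·(-3)·(-262) + (-1)·(-1)·(70) = 4

The determinant is 4.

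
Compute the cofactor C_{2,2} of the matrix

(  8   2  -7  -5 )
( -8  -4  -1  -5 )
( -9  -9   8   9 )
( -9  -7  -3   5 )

The cofactor is 293.

Delete row 2 and column 2; the remaining 3×3 submatrix is [8 -7 -5; -9 8 9; -9 -3 5].
Its determinant is 293.
The cofactor carries sign (−1)^(2+2) = +1, so C_{2,2} = +(293) = 293.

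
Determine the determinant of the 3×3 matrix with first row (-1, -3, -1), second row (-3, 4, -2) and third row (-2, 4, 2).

Expand along column 1:
  + (-1) · |4 -2; 4 2| = (-1)·(8 − (-8)) = -16
  − (-3) · |-3 -1; 4 2| = −(-3)·(-6 − (-4)) = -6
  + (-2) · |-3 -1; 4 -2| = (-2)·(6 − (-4)) = -20
Sum: (-16) + (-6) + (-20) = -42

The determinant is -42.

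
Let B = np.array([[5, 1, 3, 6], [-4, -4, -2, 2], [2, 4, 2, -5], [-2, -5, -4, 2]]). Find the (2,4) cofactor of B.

Delete row 2 and column 4; the remaining 3×3 submatrix is [5 1 3; 2 4 2; -2 -5 -4].
Its determinant is -32.
The cofactor carries sign (−1)^(2+4) = +1, so C_{2,4} = +(-32) = -32.

-32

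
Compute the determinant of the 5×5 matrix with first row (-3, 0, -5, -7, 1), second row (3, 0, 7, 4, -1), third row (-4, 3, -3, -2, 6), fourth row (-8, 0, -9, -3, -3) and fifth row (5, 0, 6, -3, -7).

Expand along column 2 (it has 4 zeros):
  − (3) · M_32   where M_32 = det([-3 -5 -7 1; 3 7 4 -1; -8 -9 -3 -3; 5 6 -3 -7]) = 1327
det = (-1)·(3)·(1327) = -3981

The determinant is -3981.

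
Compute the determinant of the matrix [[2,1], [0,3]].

det = 2·3 − 1·0 = 6 − 0 = 6

The determinant is 6.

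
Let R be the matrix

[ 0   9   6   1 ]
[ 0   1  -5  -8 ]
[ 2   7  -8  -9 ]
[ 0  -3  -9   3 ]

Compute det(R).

-1362

Expand along column 1 (it has 3 zeros):
  + (2) · M_31   where M_31 = det([9 6 1; 1 -5 -8; -3 -9 3]) = -681
det = (+1)·(2)·(-681) = -1362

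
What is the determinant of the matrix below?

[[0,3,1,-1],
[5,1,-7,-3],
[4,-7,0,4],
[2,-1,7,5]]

Expand along row 1 (it has 1 zero):
  − (3) · M_12   where M_12 = det([5 -7 -3; 4 0 4; 2 7 5]) = -140
  + (1) · M_13   where M_13 = det([5 1 -3; 4 -7 4; 2 -1 5]) = -197
  − (-1) · M_14   where M_14 = det([5 1 -7; 4 -7 0; 2 -1 7]) = -343
det = (-1)·(3)·(-140) + (+1)·(1)·(-197) + (-1)·(-1)·(-343) = -120

-120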